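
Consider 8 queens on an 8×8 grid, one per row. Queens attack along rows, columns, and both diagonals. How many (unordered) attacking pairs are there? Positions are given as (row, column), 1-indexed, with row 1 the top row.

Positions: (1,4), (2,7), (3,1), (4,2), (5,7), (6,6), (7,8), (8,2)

4

Same column: (2,7)–(5,7) (column 7); (4,2)–(8,2) (column 2).
Same diagonal: (3,1)–(4,2) (|3−4| = |1−2| = 1); (5,7)–(6,6) (|5−6| = |7−6| = 1).
Total attacking pairs: 4.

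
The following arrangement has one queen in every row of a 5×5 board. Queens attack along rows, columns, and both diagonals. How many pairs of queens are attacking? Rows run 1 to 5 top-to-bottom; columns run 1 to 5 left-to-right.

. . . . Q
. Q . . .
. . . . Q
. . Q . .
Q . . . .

2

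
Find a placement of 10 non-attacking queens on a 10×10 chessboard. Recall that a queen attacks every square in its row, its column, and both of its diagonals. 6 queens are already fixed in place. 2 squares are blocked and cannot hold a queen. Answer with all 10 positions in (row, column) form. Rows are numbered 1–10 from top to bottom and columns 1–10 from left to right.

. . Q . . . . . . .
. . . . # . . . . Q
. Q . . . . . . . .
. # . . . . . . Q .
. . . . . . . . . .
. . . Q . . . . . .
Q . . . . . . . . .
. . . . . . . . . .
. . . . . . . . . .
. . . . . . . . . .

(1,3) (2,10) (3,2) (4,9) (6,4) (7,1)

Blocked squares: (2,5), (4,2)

(1,3) (2,10) (3,2) (4,9) (5,6) (6,4) (7,1) (8,8) (9,5) (10,7)

Row 5: attacked by (1,3)→{3,7}; (2,10)→{7,10}; (3,2)→{2,4}; (4,9)→{8,9,10}; (6,4)→{3,4,5}; (7,1)→{1,3}. Safe: 6. Place at column 6.
Row 8: attacked by (1,3)→{3,10}; (2,10)→{4,10}; (3,2)→{2,7}; (4,9)→{5,9}; (5,6)→{3,6,9}; (6,4)→{2,4,6}; (7,1)→{1,2}. Safe: 8. Place at column 8.
Row 9: attacked by (1,3)→{3}; (2,10)→{3,10}; (3,2)→{2,8}; (4,9)→{4,9}; (5,6)→{2,6,10}; (6,4)→{1,4,7}; (7,1)→{1,3}; (8,8)→{7,8,9}. Safe: 5. Place at column 5.
Row 10: attacked by (1,3)→{3}; (2,10)→{2,10}; (3,2)→{2,9}; (4,9)→{3,9}; (5,6)→{1,6}; (6,4)→{4,8}; (7,1)→{1,4}; (8,8)→{6,8,10}; (9,5)→{4,5,6}. Safe: 7. Place at column 7.
Columns [3, 10, 2, 9, 6, 4, 1, 8, 5, 7], r−c [-2, -8, 1, -5, -1, 2, 6, 0, 4, 3], r+c [4, 12, 5, 13, 11, 10, 8, 16, 14, 17] are all distinct, so no two queens attack.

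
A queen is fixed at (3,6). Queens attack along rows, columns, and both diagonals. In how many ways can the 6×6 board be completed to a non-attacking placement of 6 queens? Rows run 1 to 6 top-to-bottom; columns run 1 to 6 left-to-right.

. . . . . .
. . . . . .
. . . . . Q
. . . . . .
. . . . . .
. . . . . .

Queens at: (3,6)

Branch on row 1: col 1 → 0; col 2 → 1; col 3 → 0; col 5 → 0.
Sum: 0 + 1 + 0 + 0 = 1.

1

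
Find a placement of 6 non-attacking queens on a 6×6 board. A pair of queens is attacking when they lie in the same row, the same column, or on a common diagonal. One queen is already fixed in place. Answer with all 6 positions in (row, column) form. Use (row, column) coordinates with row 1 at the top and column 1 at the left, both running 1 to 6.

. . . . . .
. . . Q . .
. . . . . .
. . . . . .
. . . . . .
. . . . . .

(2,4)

Row 1: attacked by (2,4)→{3,4,5}. Safe: 1, 2, 6. Place at column 2.
Row 3: attacked by (1,2)→{2,4}; (2,4)→{3,4,5}. Safe: 1, 6. Place at column 6.
Row 4: attacked by (1,2)→{2,5}; (2,4)→{2,4,6}; (3,6)→{5,6}. Safe: 1, 3. Place at column 1.
Row 5: attacked by (1,2)→{2,6}; (2,4)→{1,4}; (3,6)→{4,6}; (4,1)→{1,2}. Safe: 3, 5. Place at column 3.
Row 6: attacked by (1,2)→{2}; (2,4)→{4}; (3,6)→{3,6}; (4,1)→{1,3}; (5,3)→{2,3,4}. Safe: 5. Place at column 5.
Columns [2, 4, 6, 1, 3, 5], r−c [-1, -2, -3, 3, 2, 1], r+c [3, 6, 9, 5, 8, 11] are all distinct, so no two queens attack.

(1,2) (2,4) (3,6) (4,1) (5,3) (6,5)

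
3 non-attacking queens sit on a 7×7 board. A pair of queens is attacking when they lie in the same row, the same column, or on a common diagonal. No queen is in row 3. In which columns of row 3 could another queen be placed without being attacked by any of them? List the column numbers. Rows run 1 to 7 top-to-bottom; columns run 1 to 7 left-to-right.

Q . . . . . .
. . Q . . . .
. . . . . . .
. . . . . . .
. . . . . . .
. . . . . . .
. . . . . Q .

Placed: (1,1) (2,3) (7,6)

columns 5, 7

(1,1) attacks row 3 at column 1 and diagonals 3.
(2,3) attacks row 3 at column 3 and diagonals 2, 4.
(7,6) attacks row 3 at column 6 and diagonals 2.
Attacked columns: {1, 2, 3, 4, 6}. Safe: {5, 7}.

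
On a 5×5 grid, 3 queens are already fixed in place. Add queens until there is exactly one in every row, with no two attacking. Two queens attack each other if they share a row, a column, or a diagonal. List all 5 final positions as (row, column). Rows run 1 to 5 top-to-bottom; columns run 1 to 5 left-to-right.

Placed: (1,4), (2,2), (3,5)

Row 4: attacked by (1,4)→{1,4}; (2,2)→{2,4}; (3,5)→{4,5}. Safe: 3. Place at column 3.
Row 5: attacked by (1,4)→{4}; (2,2)→{2,5}; (3,5)→{3,5}; (4,3)→{2,3,4}. Safe: 1. Place at column 1.
Columns [4, 2, 5, 3, 1], r−c [-3, 0, -2, 1, 4], r+c [5, 4, 8, 7, 6] are all distinct, so no two queens attack.

(1,4) (2,2) (3,5) (4,3) (5,1)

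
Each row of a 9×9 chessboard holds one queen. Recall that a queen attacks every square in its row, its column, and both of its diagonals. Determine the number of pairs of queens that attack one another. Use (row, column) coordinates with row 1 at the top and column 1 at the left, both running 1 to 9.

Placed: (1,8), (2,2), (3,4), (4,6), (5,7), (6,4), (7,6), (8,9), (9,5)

Same column: (3,4)–(6,4) (column 4); (4,6)–(7,6) (column 6).
Same diagonal: (3,4)–(8,9) (|3−8| = |4−9| = 5); (4,6)–(5,7) (|4−5| = |6−7| = 1); (4,6)–(6,4) (|4−6| = |6−4| = 2).
Total attacking pairs: 5.

5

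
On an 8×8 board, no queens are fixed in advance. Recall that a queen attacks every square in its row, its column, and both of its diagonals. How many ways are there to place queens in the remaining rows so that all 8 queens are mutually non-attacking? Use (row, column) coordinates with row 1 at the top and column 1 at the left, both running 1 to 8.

Branch on row 1: col 1 → 4; col 2 → 8; col 3 → 16; col 4 → 18; col 5 → 18; col 6 → 16; col 7 → 8; col 8 → 4.
Sum: 4 + 8 + 16 + 18 + 18 + 16 + 8 + 4 = 92.
(This is the classic 8-queens count.)

92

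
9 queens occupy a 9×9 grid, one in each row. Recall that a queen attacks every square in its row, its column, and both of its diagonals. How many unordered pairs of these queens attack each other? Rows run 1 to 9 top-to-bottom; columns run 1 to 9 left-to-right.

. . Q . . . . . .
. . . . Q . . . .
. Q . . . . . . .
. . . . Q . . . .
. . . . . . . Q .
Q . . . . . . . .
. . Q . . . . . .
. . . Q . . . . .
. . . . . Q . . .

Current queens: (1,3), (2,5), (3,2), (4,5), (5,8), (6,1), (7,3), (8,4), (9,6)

Same column: (1,3)–(7,3) (column 3); (2,5)–(4,5) (column 5).
Same diagonal: (2,5)–(5,8) (|2−5| = |5−8| = 3); (2,5)–(6,1) (|2−6| = |5−1| = 4); (7,3)–(8,4) (|7−8| = |3−4| = 1).
Total attacking pairs: 5.

5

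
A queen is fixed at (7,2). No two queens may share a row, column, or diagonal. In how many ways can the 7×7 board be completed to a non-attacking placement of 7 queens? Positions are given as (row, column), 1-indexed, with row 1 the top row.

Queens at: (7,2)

7

Branch on row 1: col 1 → 0; col 3 → 0; col 4 → 1; col 5 → 1; col 6 → 4; col 7 → 1.
Sum: 0 + 0 + 1 + 1 + 4 + 1 = 7.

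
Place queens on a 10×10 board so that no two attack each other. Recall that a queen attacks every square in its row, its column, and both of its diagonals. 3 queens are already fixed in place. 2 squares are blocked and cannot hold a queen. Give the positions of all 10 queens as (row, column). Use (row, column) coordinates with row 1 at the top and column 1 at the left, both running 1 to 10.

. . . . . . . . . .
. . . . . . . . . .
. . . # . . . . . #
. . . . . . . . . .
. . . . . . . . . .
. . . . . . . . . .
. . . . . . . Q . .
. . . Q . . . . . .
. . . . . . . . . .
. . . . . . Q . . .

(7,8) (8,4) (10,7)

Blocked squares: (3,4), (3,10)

(1,3) (2,1) (3,6) (4,9) (5,5) (6,10) (7,8) (8,4) (9,2) (10,7)

Row 1: attacked by (7,8)→{2,8}; (8,4)→{4}; (10,7)→{7}. Safe: 1, 3, 5, 6, 9, 10. Place at column 3.
Row 2: attacked by (1,3)→{2,3,4}; (7,8)→{3,8}; (8,4)→{4,10}; (10,7)→{7}. Safe: 1, 5, 6, 9. Place at column 1.
Row 3: attacked by (1,3)→{1,3,5}; (2,1)→{1,2}; (7,8)→{4,8}; (8,4)→{4,9}; (10,7)→{7}. Blocked: 4,10. Safe: 6. Place at column 6.
Row 4: attacked by (1,3)→{3,6}; (2,1)→{1,3}; (3,6)→{5,6,7}; (7,8)→{5,8}; (8,4)→{4,8}; (10,7)→{1,7}. Safe: 2, 9, 10. Place at column 9.
Row 5: attacked by (1,3)→{3,7}; (2,1)→{1,4}; (3,6)→{4,6,8}; (4,9)→{8,9,10}; (7,8)→{6,8,10}; (8,4)→{1,4,7}; (10,7)→{2,7}. Safe: 5. Place at column 5.
Row 6: attacked by (1,3)→{3,8}; (2,1)→{1,5}; (3,6)→{3,6,9}; (4,9)→{7,9}; (5,5)→{4,5,6}; (7,8)→{7,8,9}; (8,4)→{2,4,6}; (10,7)→{3,7}. Safe: 10. Place at column 10.
Row 9: attacked by (1,3)→{3}; (2,1)→{1,8}; (3,6)→{6}; (4,9)→{4,9}; (5,5)→{1,5,9}; (6,10)→{7,10}; (7,8)→{6,8,10}; (8,4)→{3,4,5}; (10,7)→{6,7,8}. Safe: 2. Place at column 2.
Columns [3, 1, 6, 9, 5, 10, 8, 4, 2, 7], r−c [-2, 1, -3, -5, 0, -4, -1, 4, 7, 3], r+c [4, 3, 9, 13, 10, 16, 15, 12, 11, 17] are all distinct, so no two queens attack.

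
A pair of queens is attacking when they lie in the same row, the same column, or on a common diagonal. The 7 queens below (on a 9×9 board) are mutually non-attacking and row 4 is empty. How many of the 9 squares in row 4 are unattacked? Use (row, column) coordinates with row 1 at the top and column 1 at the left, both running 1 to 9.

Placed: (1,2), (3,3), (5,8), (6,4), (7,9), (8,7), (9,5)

(1,2) attacks row 4 at column 2 and diagonals 5.
(3,3) attacks row 4 at column 3 and diagonals 2, 4.
(5,8) attacks row 4 at column 8 and diagonals 7, 9.
(6,4) attacks row 4 at column 4 and diagonals 2, 6.
(7,9) attacks row 4 at column 9 and diagonals 6.
(8,7) attacks row 4 at column 7 and diagonals 3.
(9,5) attacks row 4 at column 5.
Attacked columns: {2, 3, 4, 5, 6, 7, 8, 9}. Safe: {1}.

1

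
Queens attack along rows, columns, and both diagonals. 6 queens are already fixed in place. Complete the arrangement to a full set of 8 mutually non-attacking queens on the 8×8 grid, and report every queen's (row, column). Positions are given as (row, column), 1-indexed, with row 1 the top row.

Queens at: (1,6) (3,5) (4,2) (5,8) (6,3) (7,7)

Row 2: attacked by (1,6)→{5,6,7}; (3,5)→{4,5,6}; (4,2)→{2,4}; (5,8)→{5,8}; (6,3)→{3,7}; (7,7)→{2,7}. Safe: 1. Place at column 1.
Row 8: attacked by (1,6)→{6}; (2,1)→{1,7}; (3,5)→{5}; (4,2)→{2,6}; (5,8)→{5,8}; (6,3)→{1,3,5}; (7,7)→{6,7,8}. Safe: 4. Place at column 4.
Columns [6, 1, 5, 2, 8, 3, 7, 4], r−c [-5, 1, -2, 2, -3, 3, 0, 4], r+c [7, 3, 8, 6, 13, 9, 14, 12] are all distinct, so no two queens attack.

(1,6) (2,1) (3,5) (4,2) (5,8) (6,3) (7,7) (8,4)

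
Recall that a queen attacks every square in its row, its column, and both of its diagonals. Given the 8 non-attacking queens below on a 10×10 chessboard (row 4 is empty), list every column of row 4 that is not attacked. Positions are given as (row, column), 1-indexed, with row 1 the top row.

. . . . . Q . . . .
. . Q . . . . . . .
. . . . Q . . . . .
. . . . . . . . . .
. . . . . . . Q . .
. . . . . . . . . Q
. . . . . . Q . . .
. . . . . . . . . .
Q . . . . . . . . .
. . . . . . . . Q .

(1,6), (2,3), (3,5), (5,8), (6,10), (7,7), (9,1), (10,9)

(1,6) attacks row 4 at column 6 and diagonals 3, 9.
(2,3) attacks row 4 at column 3 and diagonals 1, 5.
(3,5) attacks row 4 at column 5 and diagonals 4, 6.
(5,8) attacks row 4 at column 8 and diagonals 7, 9.
(6,10) attacks row 4 at column 10 and diagonals 8.
(7,7) attacks row 4 at column 7 and diagonals 4, 10.
(9,1) attacks row 4 at column 1 and diagonals 6.
(10,9) attacks row 4 at column 9 and diagonals 3.
Attacked columns: {1, 3, 4, 5, 6, 7, 8, 9, 10}. Safe: {2}.

columns 2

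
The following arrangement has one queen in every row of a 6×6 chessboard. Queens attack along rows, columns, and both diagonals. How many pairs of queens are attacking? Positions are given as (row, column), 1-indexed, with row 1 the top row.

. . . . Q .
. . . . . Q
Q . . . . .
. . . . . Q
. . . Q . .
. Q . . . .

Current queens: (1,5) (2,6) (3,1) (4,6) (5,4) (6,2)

3

Same column: (2,6)–(4,6) (column 6).
Same diagonal: (1,5)–(2,6) (|1−2| = |5−6| = 1); (2,6)–(6,2) (|2−6| = |6−2| = 4).
Total attacking pairs: 3.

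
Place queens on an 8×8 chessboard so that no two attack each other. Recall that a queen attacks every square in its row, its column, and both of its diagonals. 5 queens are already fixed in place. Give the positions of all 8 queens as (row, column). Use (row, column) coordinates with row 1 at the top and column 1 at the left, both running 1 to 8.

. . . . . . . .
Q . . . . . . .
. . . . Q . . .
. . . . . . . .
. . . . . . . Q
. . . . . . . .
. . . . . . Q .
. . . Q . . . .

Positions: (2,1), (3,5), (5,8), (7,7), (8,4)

(1,6) (2,1) (3,5) (4,2) (5,8) (6,3) (7,7) (8,4)

Row 1: attacked by (2,1)→{1,2}; (3,5)→{3,5,7}; (5,8)→{4,8}; (7,7)→{1,7}; (8,4)→{4}. Safe: 6. Place at column 6.
Row 4: attacked by (1,6)→{3,6}; (2,1)→{1,3}; (3,5)→{4,5,6}; (5,8)→{7,8}; (7,7)→{4,7}; (8,4)→{4,8}. Safe: 2. Place at column 2.
Row 6: attacked by (1,6)→{1,6}; (2,1)→{1,5}; (3,5)→{2,5,8}; (4,2)→{2,4}; (5,8)→{7,8}; (7,7)→{6,7,8}; (8,4)→{2,4,6}. Safe: 3. Place at column 3.
Columns [6, 1, 5, 2, 8, 3, 7, 4], r−c [-5, 1, -2, 2, -3, 3, 0, 4], r+c [7, 3, 8, 6, 13, 9, 14, 12] are all distinct, so no two queens attack.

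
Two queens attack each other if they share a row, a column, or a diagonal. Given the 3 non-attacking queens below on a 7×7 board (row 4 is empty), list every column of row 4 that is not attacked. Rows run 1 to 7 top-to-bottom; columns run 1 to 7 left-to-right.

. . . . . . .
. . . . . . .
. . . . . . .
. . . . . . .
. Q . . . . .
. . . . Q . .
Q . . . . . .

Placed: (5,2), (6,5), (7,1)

(5,2) attacks row 4 at column 2 and diagonals 1, 3.
(6,5) attacks row 4 at column 5 and diagonals 3, 7.
(7,1) attacks row 4 at column 1 and diagonals 4.
Attacked columns: {1, 2, 3, 4, 5, 7}. Safe: {6}.

columns 6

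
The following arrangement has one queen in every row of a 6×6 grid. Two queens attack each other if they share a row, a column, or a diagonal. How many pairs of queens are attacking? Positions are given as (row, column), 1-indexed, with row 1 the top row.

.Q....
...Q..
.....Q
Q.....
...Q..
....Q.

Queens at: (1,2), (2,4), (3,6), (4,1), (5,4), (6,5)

3

Same column: (2,4)–(5,4) (column 4).
Same diagonal: (3,6)–(5,4) (|3−5| = |6−4| = 2); (5,4)–(6,5) (|5−6| = |4−5| = 1).
Total attacking pairs: 3.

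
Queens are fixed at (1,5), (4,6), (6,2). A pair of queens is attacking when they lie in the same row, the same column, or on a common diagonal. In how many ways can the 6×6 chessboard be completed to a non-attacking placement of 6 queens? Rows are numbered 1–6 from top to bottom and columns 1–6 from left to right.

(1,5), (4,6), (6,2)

1

Branch on row 2: col 1 → 0; col 3 → 1.
Sum: 0 + 1 = 1.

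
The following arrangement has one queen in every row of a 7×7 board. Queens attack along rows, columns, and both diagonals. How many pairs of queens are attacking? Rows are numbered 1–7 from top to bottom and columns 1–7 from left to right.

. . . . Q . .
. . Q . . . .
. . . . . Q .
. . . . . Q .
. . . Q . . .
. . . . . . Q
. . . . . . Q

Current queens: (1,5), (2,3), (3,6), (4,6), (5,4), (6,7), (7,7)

Same column: (3,6)–(4,6) (column 6); (6,7)–(7,7) (column 7).
Same diagonal: (2,3)–(6,7) (|2−6| = |3−7| = 4); (3,6)–(5,4) (|3−5| = |6−4| = 2).
Total attacking pairs: 4.

4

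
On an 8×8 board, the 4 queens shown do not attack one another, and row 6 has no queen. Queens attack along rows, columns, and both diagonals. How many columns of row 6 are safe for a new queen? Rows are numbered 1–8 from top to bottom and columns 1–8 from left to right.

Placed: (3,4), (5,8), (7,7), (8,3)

(3,4) attacks row 6 at column 4 and diagonals 1, 7.
(5,8) attacks row 6 at column 8 and diagonals 7.
(7,7) attacks row 6 at column 7 and diagonals 6, 8.
(8,3) attacks row 6 at column 3 and diagonals 1, 5.
Attacked columns: {1, 3, 4, 5, 6, 7, 8}. Safe: {2}.

1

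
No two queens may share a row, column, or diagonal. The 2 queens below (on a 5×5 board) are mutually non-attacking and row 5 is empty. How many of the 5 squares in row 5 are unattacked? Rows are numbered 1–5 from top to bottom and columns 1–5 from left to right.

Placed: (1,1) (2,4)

(1,1) attacks row 5 at column 1 and diagonals 5.
(2,4) attacks row 5 at column 4 and diagonals 1.
Attacked columns: {1, 4, 5}. Safe: {2, 3}.

2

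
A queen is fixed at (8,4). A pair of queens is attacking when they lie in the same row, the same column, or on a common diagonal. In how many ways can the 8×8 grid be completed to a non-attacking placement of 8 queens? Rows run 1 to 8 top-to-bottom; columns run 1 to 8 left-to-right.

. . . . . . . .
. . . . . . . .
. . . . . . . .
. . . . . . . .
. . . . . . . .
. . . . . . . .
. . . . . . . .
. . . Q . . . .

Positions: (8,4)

18

Branch on row 1: col 1 → 1; col 2 → 3; col 3 → 3; col 5 → 3; col 6 → 4; col 7 → 3; col 8 → 1.
Sum: 1 + 3 + 3 + 3 + 4 + 3 + 1 = 18.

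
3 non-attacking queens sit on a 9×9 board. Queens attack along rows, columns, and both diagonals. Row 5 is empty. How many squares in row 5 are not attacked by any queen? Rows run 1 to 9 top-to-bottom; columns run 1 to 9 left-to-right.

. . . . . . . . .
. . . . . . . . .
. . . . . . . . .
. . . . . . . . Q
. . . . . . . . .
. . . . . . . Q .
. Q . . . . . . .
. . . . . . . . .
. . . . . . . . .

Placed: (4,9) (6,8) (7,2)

(4,9) attacks row 5 at column 9 and diagonals 8.
(6,8) attacks row 5 at column 8 and diagonals 7, 9.
(7,2) attacks row 5 at column 2 and diagonals 4.
Attacked columns: {2, 4, 7, 8, 9}. Safe: {1, 3, 5, 6}.

4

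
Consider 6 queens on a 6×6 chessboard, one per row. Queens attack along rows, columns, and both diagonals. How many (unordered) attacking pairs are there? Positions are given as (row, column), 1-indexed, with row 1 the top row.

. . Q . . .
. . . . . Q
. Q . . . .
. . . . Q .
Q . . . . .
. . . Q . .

0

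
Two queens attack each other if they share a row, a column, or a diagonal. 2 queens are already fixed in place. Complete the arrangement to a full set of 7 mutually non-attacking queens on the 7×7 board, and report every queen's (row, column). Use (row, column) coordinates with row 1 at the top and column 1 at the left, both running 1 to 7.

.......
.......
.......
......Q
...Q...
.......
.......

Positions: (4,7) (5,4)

Row 1: attacked by (4,7)→{4,7}; (5,4)→{4}. Safe: 1, 2, 3, 5, 6. Place at column 2.
Row 2: attacked by (1,2)→{1,2,3}; (4,7)→{5,7}; (5,4)→{1,4,7}. Safe: 6. Place at column 6.
Row 3: attacked by (1,2)→{2,4}; (2,6)→{5,6,7}; (4,7)→{6,7}; (5,4)→{2,4,6}. Safe: 1, 3. Place at column 3.
Row 6: attacked by (1,2)→{2,7}; (2,6)→{2,6}; (3,3)→{3,6}; (4,7)→{5,7}; (5,4)→{3,4,5}. Safe: 1. Place at column 1.
Row 7: attacked by (1,2)→{2}; (2,6)→{1,6}; (3,3)→{3,7}; (4,7)→{4,7}; (5,4)→{2,4,6}; (6,1)→{1,2}. Safe: 5. Place at column 5.
Columns [2, 6, 3, 7, 4, 1, 5], r−c [-1, -4, 0, -3, 1, 5, 2], r+c [3, 8, 6, 11, 9, 7, 12] are all distinct, so no two queens attack.

(1,2) (2,6) (3,3) (4,7) (5,4) (6,1) (7,5)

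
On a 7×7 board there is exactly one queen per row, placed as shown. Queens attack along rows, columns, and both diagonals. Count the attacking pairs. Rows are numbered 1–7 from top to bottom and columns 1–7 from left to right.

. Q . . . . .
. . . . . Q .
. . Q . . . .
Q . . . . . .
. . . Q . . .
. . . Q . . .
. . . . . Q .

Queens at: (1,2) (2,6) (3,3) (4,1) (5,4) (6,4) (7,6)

3

Same column: (2,6)–(7,6) (column 6); (5,4)–(6,4) (column 4).
Same diagonal: (5,4)–(7,6) (|5−7| = |4−6| = 2).
Total attacking pairs: 3.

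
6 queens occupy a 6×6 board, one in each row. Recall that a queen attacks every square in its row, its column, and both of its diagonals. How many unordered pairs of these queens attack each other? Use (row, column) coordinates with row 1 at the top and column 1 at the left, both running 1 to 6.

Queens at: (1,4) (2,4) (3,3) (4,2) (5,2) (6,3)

7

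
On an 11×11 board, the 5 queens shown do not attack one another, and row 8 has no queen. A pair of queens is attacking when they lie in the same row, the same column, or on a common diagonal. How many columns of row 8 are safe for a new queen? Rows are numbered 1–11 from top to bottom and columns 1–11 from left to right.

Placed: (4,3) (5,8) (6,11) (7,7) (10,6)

3

(4,3) attacks row 8 at column 3 and diagonals 7.
(5,8) attacks row 8 at column 8 and diagonals 5, 11.
(6,11) attacks row 8 at column 11 and diagonals 9.
(7,7) attacks row 8 at column 7 and diagonals 6, 8.
(10,6) attacks row 8 at column 6 and diagonals 4, 8.
Attacked columns: {3, 4, 5, 6, 7, 8, 9, 11}. Safe: {1, 2, 10}.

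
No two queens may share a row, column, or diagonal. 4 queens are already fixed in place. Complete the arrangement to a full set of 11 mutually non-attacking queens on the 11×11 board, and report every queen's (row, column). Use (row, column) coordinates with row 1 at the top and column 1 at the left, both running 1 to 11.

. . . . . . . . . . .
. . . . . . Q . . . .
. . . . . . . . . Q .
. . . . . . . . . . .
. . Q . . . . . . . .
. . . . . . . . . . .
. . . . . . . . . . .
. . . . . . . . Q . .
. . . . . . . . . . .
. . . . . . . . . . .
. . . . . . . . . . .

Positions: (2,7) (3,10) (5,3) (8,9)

Row 1: attacked by (2,7)→{6,7,8}; (3,10)→{8,10}; (5,3)→{3,7}; (8,9)→{2,9}. Safe: 1, 4, 5, 11. Place at column 4.
Row 4: attacked by (1,4)→{1,4,7}; (2,7)→{5,7,9}; (3,10)→{9,10,11}; (5,3)→{2,3,4}; (8,9)→{5,9}. Safe: 6, 8. Place at column 6.
Row 6: attacked by (1,4)→{4,9}; (2,7)→{3,7,11}; (3,10)→{7,10}; (4,6)→{4,6,8}; (5,3)→{2,3,4}; (8,9)→{7,9,11}. Safe: 1, 5. Place at column 1.
Row 7: attacked by (1,4)→{4,10}; (2,7)→{2,7}; (3,10)→{6,10}; (4,6)→{3,6,9}; (5,3)→{1,3,5}; (6,1)→{1,2}; (8,9)→{8,9,10}. Safe: 11. Place at column 11.
Row 9: attacked by (1,4)→{4}; (2,7)→{7}; (3,10)→{4,10}; (4,6)→{1,6,11}; (5,3)→{3,7}; (6,1)→{1,4}; (7,11)→{9,11}; (8,9)→{8,9,10}. Safe: 2, 5. Place at column 5.
Row 10: attacked by (1,4)→{4}; (2,7)→{7}; (3,10)→{3,10}; (4,6)→{6}; (5,3)→{3,8}; (6,1)→{1,5}; (7,11)→{8,11}; (8,9)→{7,9,11}; (9,5)→{4,5,6}. Safe: 2. Place at column 2.
Row 11: attacked by (1,4)→{4}; (2,7)→{7}; (3,10)→{2,10}; (4,6)→{6}; (5,3)→{3,9}; (6,1)→{1,6}; (7,11)→{7,11}; (8,9)→{6,9}; (9,5)→{3,5,7}; (10,2)→{1,2,3}. Safe: 8. Place at column 8.
Columns [4, 7, 10, 6, 3, 1, 11, 9, 5, 2, 8], r−c [-3, -5, -7, -2, 2, 5, -4, -1, 4, 8, 3], r+c [5, 9, 13, 10, 8, 7, 18, 17, 14, 12, 19] are all distinct, so no two queens attack.

(1,4) (2,7) (3,10) (4,6) (5,3) (6,1) (7,11) (8,9) (9,5) (10,2) (11,8)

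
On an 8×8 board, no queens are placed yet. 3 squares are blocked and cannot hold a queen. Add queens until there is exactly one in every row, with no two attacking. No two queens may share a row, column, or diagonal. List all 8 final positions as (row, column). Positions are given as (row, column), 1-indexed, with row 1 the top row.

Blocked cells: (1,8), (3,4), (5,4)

Row 1: Blocked: 8. Safe: 1, 2, 3, 4, 5, 6, 7. Place at column 1.
Row 2: attacked by (1,1)→{1,2}. Safe: 3, 4, 5, 6, 7, 8. Place at column 6.
Row 3: attacked by (1,1)→{1,3}; (2,6)→{5,6,7}. Blocked: 4. Safe: 2, 8. Place at column 8.
Row 4: attacked by (1,1)→{1,4}; (2,6)→{4,6,8}; (3,8)→{7,8}. Safe: 2, 3, 5. Place at column 3.
Row 5: attacked by (1,1)→{1,5}; (2,6)→{3,6}; (3,8)→{6,8}; (4,3)→{2,3,4}. Blocked: 4. Safe: 7. Place at column 7.
Row 6: attacked by (1,1)→{1,6}; (2,6)→{2,6}; (3,8)→{5,8}; (4,3)→{1,3,5}; (5,7)→{6,7,8}. Safe: 4. Place at column 4.
Row 7: attacked by (1,1)→{1,7}; (2,6)→{1,6}; (3,8)→{4,8}; (4,3)→{3,6}; (5,7)→{5,7}; (6,4)→{3,4,5}. Safe: 2. Place at column 2.
Row 8: attacked by (1,1)→{1,8}; (2,6)→{6}; (3,8)→{3,8}; (4,3)→{3,7}; (5,7)→{4,7}; (6,4)→{2,4,6}; (7,2)→{1,2,3}. Safe: 5. Place at column 5.
Columns [1, 6, 8, 3, 7, 4, 2, 5], r−c [0, -4, -5, 1, -2, 2, 5, 3], r+c [2, 8, 11, 7, 12, 10, 9, 13] are all distinct, so no two queens attack.

(1,1) (2,6) (3,8) (4,3) (5,7) (6,4) (7,2) (8,5)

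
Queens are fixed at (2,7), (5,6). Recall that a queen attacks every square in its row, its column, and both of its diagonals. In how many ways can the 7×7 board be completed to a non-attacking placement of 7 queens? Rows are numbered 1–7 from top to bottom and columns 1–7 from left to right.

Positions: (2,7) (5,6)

Branch on row 1: col 1 → 0; col 3 → 1; col 4 → 1; col 5 → 1.
Sum: 0 + 1 + 1 + 1 = 3.

3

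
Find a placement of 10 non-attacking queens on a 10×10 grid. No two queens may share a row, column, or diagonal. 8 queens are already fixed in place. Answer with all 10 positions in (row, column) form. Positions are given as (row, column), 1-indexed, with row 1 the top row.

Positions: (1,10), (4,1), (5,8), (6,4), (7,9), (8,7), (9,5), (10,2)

Row 2: attacked by (1,10)→{9,10}; (4,1)→{1,3}; (5,8)→{5,8}; (6,4)→{4,8}; (7,9)→{4,9}; (8,7)→{1,7}; (9,5)→{5}; (10,2)→{2,10}. Safe: 6. Place at column 6.
Row 3: attacked by (1,10)→{8,10}; (2,6)→{5,6,7}; (4,1)→{1,2}; (5,8)→{6,8,10}; (6,4)→{1,4,7}; (7,9)→{5,9}; (8,7)→{2,7}; (9,5)→{5}; (10,2)→{2,9}. Safe: 3. Place at column 3.
Columns [10, 6, 3, 1, 8, 4, 9, 7, 5, 2], r−c [-9, -4, 0, 3, -3, 2, -2, 1, 4, 8], r+c [11, 8, 6, 5, 13, 10, 16, 15, 14, 12] are all distinct, so no two queens attack.

(1,10) (2,6) (3,3) (4,1) (5,8) (6,4) (7,9) (8,7) (9,5) (10,2)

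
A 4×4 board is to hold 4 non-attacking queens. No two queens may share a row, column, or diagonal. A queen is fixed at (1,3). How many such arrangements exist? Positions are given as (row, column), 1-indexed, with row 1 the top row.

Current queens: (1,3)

1

Branch on row 2: col 1 → 1.
Sum: 1 = 1.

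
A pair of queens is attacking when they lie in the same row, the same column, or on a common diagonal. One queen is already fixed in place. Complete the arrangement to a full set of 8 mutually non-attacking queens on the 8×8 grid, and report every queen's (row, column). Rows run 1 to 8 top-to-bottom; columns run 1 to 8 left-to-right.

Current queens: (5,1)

Row 1: attacked by (5,1)→{1,5}. Safe: 2, 3, 4, 6, 7, 8. Place at column 3.
Row 2: attacked by (1,3)→{2,3,4}; (5,1)→{1,4}. Safe: 5, 6, 7, 8. Place at column 8.
Row 3: attacked by (1,3)→{1,3,5}; (2,8)→{7,8}; (5,1)→{1,3}. Safe: 2, 4, 6. Place at column 4.
Row 4: attacked by (1,3)→{3,6}; (2,8)→{6,8}; (3,4)→{3,4,5}; (5,1)→{1,2}. Safe: 7. Place at column 7.
Row 6: attacked by (1,3)→{3,8}; (2,8)→{4,8}; (3,4)→{1,4,7}; (4,7)→{5,7}; (5,1)→{1,2}. Safe: 6. Place at column 6.
Row 7: attacked by (1,3)→{3}; (2,8)→{3,8}; (3,4)→{4,8}; (4,7)→{4,7}; (5,1)→{1,3}; (6,6)→{5,6,7}. Safe: 2. Place at column 2.
Row 8: attacked by (1,3)→{3}; (2,8)→{2,8}; (3,4)→{4}; (4,7)→{3,7}; (5,1)→{1,4}; (6,6)→{4,6,8}; (7,2)→{1,2,3}. Safe: 5. Place at column 5.
Columns [3, 8, 4, 7, 1, 6, 2, 5], r−c [-2, -6, -1, -3, 4, 0, 5, 3], r+c [4, 10, 7, 11, 6, 12, 9, 13] are all distinct, so no two queens attack.

(1,3) (2,8) (3,4) (4,7) (5,1) (6,6) (7,2) (8,5)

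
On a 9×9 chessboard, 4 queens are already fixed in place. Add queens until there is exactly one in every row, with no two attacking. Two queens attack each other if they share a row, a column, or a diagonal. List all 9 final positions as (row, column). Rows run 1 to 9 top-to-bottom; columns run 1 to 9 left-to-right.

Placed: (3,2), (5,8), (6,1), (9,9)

Row 1: attacked by (3,2)→{2,4}; (5,8)→{4,8}; (6,1)→{1,6}; (9,9)→{1,9}. Safe: 3, 5, 7. Place at column 7.
Row 2: attacked by (1,7)→{6,7,8}; (3,2)→{1,2,3}; (5,8)→{5,8}; (6,1)→{1,5}; (9,9)→{2,9}. Safe: 4. Place at column 4.
Row 4: attacked by (1,7)→{4,7}; (2,4)→{2,4,6}; (3,2)→{1,2,3}; (5,8)→{7,8,9}; (6,1)→{1,3}; (9,9)→{4,9}. Safe: 5. Place at column 5.
Row 7: attacked by (1,7)→{1,7}; (2,4)→{4,9}; (3,2)→{2,6}; (4,5)→{2,5,8}; (5,8)→{6,8}; (6,1)→{1,2}; (9,9)→{7,9}. Safe: 3. Place at column 3.
Row 8: attacked by (1,7)→{7}; (2,4)→{4}; (3,2)→{2,7}; (4,5)→{1,5,9}; (5,8)→{5,8}; (6,1)→{1,3}; (7,3)→{2,3,4}; (9,9)→{8,9}. Safe: 6. Place at column 6.
Columns [7, 4, 2, 5, 8, 1, 3, 6, 9], r−c [-6, -2, 1, -1, -3, 5, 4, 2, 0], r+c [8, 6, 5, 9, 13, 7, 10, 14, 18] are all distinct, so no two queens attack.

(1,7) (2,4) (3,2) (4,5) (5,8) (6,1) (7,3) (8,6) (9,9)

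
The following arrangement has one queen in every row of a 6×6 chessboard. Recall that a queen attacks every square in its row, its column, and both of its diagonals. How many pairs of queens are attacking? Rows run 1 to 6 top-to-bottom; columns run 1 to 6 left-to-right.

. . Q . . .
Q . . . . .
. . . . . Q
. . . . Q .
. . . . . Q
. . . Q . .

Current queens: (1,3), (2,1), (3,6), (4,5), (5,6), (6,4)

3

Same column: (3,6)–(5,6) (column 6).
Same diagonal: (3,6)–(4,5) (|3−4| = |6−5| = 1); (4,5)–(5,6) (|4−5| = |5−6| = 1).
Total attacking pairs: 3.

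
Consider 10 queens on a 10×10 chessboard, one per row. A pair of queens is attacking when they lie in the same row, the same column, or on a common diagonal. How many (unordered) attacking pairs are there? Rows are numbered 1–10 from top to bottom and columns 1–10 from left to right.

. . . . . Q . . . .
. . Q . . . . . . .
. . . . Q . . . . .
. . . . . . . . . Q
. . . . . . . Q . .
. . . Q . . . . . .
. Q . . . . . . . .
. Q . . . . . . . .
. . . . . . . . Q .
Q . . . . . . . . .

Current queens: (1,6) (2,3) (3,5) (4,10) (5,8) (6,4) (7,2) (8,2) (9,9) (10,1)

2

Same column: (7,2)–(8,2) (column 2).
Same diagonal: (6,4)–(8,2) (|6−8| = |4−2| = 2).
Total attacking pairs: 2.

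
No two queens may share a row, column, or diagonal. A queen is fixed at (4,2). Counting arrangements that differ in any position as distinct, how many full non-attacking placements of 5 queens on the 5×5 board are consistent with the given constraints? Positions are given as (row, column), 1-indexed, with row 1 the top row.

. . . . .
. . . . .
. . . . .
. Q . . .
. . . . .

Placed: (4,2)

Branch on row 1: col 1 → 1; col 3 → 1; col 4 → 0.
Sum: 1 + 1 + 0 = 2.

2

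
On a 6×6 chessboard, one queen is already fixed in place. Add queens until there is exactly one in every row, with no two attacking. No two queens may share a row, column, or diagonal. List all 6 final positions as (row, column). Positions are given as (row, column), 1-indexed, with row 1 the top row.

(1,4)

(1,4) (2,1) (3,5) (4,2) (5,6) (6,3)

Row 2: attacked by (1,4)→{3,4,5}. Safe: 1, 2, 6. Place at column 1.
Row 3: attacked by (1,4)→{2,4,6}; (2,1)→{1,2}. Safe: 3, 5. Place at column 5.
Row 4: attacked by (1,4)→{1,4}; (2,1)→{1,3}; (3,5)→{4,5,6}. Safe: 2. Place at column 2.
Row 5: attacked by (1,4)→{4}; (2,1)→{1,4}; (3,5)→{3,5}; (4,2)→{1,2,3}. Safe: 6. Place at column 6.
Row 6: attacked by (1,4)→{4}; (2,1)→{1,5}; (3,5)→{2,5}; (4,2)→{2,4}; (5,6)→{5,6}. Safe: 3. Place at column 3.
Columns [4, 1, 5, 2, 6, 3], r−c [-3, 1, -2, 2, -1, 3], r+c [5, 3, 8, 6, 11, 9] are all distinct, so no two queens attack.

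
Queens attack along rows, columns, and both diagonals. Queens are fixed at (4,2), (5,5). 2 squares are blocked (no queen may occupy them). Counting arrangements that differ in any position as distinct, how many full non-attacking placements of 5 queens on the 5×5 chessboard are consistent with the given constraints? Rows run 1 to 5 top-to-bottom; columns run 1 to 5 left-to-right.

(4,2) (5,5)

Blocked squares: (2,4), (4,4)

1

Branch on row 1: col 3 → 1; col 4 → 0.
Sum: 1 + 0 = 1.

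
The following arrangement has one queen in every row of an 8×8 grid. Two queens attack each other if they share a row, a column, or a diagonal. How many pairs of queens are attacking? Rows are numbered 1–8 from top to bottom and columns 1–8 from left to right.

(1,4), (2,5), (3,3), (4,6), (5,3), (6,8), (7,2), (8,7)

3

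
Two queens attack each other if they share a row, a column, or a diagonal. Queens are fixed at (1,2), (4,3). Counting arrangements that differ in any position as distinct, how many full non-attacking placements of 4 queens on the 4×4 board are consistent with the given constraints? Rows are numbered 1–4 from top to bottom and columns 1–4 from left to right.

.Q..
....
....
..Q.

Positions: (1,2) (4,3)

1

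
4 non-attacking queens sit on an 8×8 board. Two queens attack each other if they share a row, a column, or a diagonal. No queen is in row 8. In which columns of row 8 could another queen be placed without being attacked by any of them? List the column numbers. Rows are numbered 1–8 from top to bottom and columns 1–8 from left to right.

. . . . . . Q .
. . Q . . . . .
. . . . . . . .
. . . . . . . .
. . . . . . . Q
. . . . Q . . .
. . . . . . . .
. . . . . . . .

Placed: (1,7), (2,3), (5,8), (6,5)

(1,7) attacks row 8 at column 7.
(2,3) attacks row 8 at column 3.
(5,8) attacks row 8 at column 8 and diagonals 5.
(6,5) attacks row 8 at column 5 and diagonals 3, 7.
Attacked columns: {3, 5, 7, 8}. Safe: {1, 2, 4, 6}.

columns 1, 2, 4, 6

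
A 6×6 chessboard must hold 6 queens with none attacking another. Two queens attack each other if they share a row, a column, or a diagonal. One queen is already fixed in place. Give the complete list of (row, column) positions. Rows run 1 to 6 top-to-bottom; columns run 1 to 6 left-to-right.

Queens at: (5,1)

(1,3) (2,6) (3,2) (4,5) (5,1) (6,4)

Row 1: attacked by (5,1)→{1,5}. Safe: 2, 3, 4, 6. Place at column 3.
Row 2: attacked by (1,3)→{2,3,4}; (5,1)→{1,4}. Safe: 5, 6. Place at column 6.
Row 3: attacked by (1,3)→{1,3,5}; (2,6)→{5,6}; (5,1)→{1,3}. Safe: 2, 4. Place at column 2.
Row 4: attacked by (1,3)→{3,6}; (2,6)→{4,6}; (3,2)→{1,2,3}; (5,1)→{1,2}. Safe: 5. Place at column 5.
Row 6: attacked by (1,3)→{3}; (2,6)→{2,6}; (3,2)→{2,5}; (4,5)→{3,5}; (5,1)→{1,2}. Safe: 4. Place at column 4.
Columns [3, 6, 2, 5, 1, 4], r−c [-2, -4, 1, -1, 4, 2], r+c [4, 8, 5, 9, 6, 10] are all distinct, so no two queens attack.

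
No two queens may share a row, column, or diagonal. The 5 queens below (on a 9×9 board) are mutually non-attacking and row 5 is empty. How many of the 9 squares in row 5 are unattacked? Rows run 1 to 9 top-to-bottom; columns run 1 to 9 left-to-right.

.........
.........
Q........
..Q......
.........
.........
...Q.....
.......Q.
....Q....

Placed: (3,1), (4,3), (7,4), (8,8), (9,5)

1

(3,1) attacks row 5 at column 1 and diagonals 3.
(4,3) attacks row 5 at column 3 and diagonals 2, 4.
(7,4) attacks row 5 at column 4 and diagonals 2, 6.
(8,8) attacks row 5 at column 8 and diagonals 5.
(9,5) attacks row 5 at column 5 and diagonals 1, 9.
Attacked columns: {1, 2, 3, 4, 5, 6, 8, 9}. Safe: {7}.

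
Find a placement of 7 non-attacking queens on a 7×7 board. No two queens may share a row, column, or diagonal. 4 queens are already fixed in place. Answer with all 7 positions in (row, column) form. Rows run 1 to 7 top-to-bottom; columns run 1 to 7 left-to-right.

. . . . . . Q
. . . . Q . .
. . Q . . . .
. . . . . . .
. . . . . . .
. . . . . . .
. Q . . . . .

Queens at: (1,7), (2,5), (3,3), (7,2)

(1,7) (2,5) (3,3) (4,1) (5,6) (6,4) (7,2)

Row 4: attacked by (1,7)→{4,7}; (2,5)→{3,5,7}; (3,3)→{2,3,4}; (7,2)→{2,5}. Safe: 1, 6. Place at column 1.
Row 5: attacked by (1,7)→{3,7}; (2,5)→{2,5}; (3,3)→{1,3,5}; (4,1)→{1,2}; (7,2)→{2,4}. Safe: 6. Place at column 6.
Row 6: attacked by (1,7)→{2,7}; (2,5)→{1,5}; (3,3)→{3,6}; (4,1)→{1,3}; (5,6)→{5,6,7}; (7,2)→{1,2,3}. Safe: 4. Place at column 4.
Columns [7, 5, 3, 1, 6, 4, 2], r−c [-6, -3, 0, 3, -1, 2, 5], r+c [8, 7, 6, 5, 11, 10, 9] are all distinct, so no two queens attack.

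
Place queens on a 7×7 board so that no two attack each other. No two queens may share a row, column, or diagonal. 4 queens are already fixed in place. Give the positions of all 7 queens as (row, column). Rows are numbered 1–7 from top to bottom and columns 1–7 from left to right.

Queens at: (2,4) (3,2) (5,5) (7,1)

Row 1: attacked by (2,4)→{3,4,5}; (3,2)→{2,4}; (5,5)→{1,5}; (7,1)→{1,7}. Safe: 6. Place at column 6.
Row 4: attacked by (1,6)→{3,6}; (2,4)→{2,4,6}; (3,2)→{1,2,3}; (5,5)→{4,5,6}; (7,1)→{1,4}. Safe: 7. Place at column 7.
Row 6: attacked by (1,6)→{1,6}; (2,4)→{4}; (3,2)→{2,5}; (4,7)→{5,7}; (5,5)→{4,5,6}; (7,1)→{1,2}. Safe: 3. Place at column 3.
Columns [6, 4, 2, 7, 5, 3, 1], r−c [-5, -2, 1, -3, 0, 3, 6], r+c [7, 6, 5, 11, 10, 9, 8] are all distinct, so no two queens attack.

(1,6) (2,4) (3,2) (4,7) (5,5) (6,3) (7,1)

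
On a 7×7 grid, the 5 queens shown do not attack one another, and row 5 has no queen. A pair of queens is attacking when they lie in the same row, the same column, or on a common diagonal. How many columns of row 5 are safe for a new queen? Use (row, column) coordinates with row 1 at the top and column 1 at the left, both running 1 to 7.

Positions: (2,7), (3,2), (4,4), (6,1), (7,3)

1

(2,7) attacks row 5 at column 7 and diagonals 4.
(3,2) attacks row 5 at column 2 and diagonals 4.
(4,4) attacks row 5 at column 4 and diagonals 3, 5.
(6,1) attacks row 5 at column 1 and diagonals 2.
(7,3) attacks row 5 at column 3 and diagonals 1, 5.
Attacked columns: {1, 2, 3, 4, 5, 7}. Safe: {6}.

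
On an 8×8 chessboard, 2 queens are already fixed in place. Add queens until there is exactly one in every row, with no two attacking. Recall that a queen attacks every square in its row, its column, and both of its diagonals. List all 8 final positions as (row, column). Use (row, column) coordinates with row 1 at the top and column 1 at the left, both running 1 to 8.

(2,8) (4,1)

(1,2) (2,8) (3,6) (4,1) (5,3) (6,5) (7,7) (8,4)

Row 1: attacked by (2,8)→{7,8}; (4,1)→{1,4}. Safe: 2, 3, 5, 6. Place at column 2.
Row 3: attacked by (1,2)→{2,4}; (2,8)→{7,8}; (4,1)→{1,2}. Safe: 3, 5, 6. Place at column 6.
Row 5: attacked by (1,2)→{2,6}; (2,8)→{5,8}; (3,6)→{4,6,8}; (4,1)→{1,2}. Safe: 3, 7. Place at column 3.
Row 6: attacked by (1,2)→{2,7}; (2,8)→{4,8}; (3,6)→{3,6}; (4,1)→{1,3}; (5,3)→{2,3,4}. Safe: 5. Place at column 5.
Row 7: attacked by (1,2)→{2,8}; (2,8)→{3,8}; (3,6)→{2,6}; (4,1)→{1,4}; (5,3)→{1,3,5}; (6,5)→{4,5,6}. Safe: 7. Place at column 7.
Row 8: attacked by (1,2)→{2}; (2,8)→{2,8}; (3,6)→{1,6}; (4,1)→{1,5}; (5,3)→{3,6}; (6,5)→{3,5,7}; (7,7)→{6,7,8}. Safe: 4. Place at column 4.
Columns [2, 8, 6, 1, 3, 5, 7, 4], r−c [-1, -6, -3, 3, 2, 1, 0, 4], r+c [3, 10, 9, 5, 8, 11, 14, 12] are all distinct, so no two queens attack.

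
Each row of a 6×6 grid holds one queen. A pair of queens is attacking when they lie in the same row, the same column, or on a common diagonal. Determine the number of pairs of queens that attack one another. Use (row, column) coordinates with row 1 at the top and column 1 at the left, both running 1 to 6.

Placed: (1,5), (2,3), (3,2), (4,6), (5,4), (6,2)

3

Same column: (3,2)–(6,2) (column 2).
Same diagonal: (2,3)–(3,2) (|2−3| = |3−2| = 1); (3,2)–(5,4) (|3−5| = |2−4| = 2).
Total attacking pairs: 3.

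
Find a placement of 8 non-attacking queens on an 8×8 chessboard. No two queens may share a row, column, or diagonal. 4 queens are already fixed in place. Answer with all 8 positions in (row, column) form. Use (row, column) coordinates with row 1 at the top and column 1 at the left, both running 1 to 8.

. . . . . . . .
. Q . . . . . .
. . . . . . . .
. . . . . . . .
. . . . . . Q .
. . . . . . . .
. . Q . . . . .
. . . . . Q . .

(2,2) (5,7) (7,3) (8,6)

(1,8) (2,2) (3,4) (4,1) (5,7) (6,5) (7,3) (8,6)

Row 1: attacked by (2,2)→{1,2,3}; (5,7)→{3,7}; (7,3)→{3}; (8,6)→{6}. Safe: 4, 5, 8. Place at column 8.
Row 3: attacked by (1,8)→{6,8}; (2,2)→{1,2,3}; (5,7)→{5,7}; (7,3)→{3,7}; (8,6)→{1,6}. Safe: 4. Place at column 4.
Row 4: attacked by (1,8)→{5,8}; (2,2)→{2,4}; (3,4)→{3,4,5}; (5,7)→{6,7,8}; (7,3)→{3,6}; (8,6)→{2,6}. Safe: 1. Place at column 1.
Row 6: attacked by (1,8)→{3,8}; (2,2)→{2,6}; (3,4)→{1,4,7}; (4,1)→{1,3}; (5,7)→{6,7,8}; (7,3)→{2,3,4}; (8,6)→{4,6,8}. Safe: 5. Place at column 5.
Columns [8, 2, 4, 1, 7, 5, 3, 6], r−c [-7, 0, -1, 3, -2, 1, 4, 2], r+c [9, 4, 7, 5, 12, 11, 10, 14] are all distinct, so no two queens attack.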